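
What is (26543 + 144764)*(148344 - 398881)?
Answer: -42918741859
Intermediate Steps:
(26543 + 144764)*(148344 - 398881) = 171307*(-250537) = -42918741859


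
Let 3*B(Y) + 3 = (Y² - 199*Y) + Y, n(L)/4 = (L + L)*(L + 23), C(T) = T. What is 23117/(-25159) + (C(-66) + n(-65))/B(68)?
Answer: -1847859829/222481037 ≈ -8.3057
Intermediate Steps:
n(L) = 8*L*(23 + L) (n(L) = 4*((L + L)*(L + 23)) = 4*((2*L)*(23 + L)) = 4*(2*L*(23 + L)) = 8*L*(23 + L))
B(Y) = -1 - 66*Y + Y²/3 (B(Y) = -1 + ((Y² - 199*Y) + Y)/3 = -1 + (Y² - 198*Y)/3 = -1 + (-66*Y + Y²/3) = -1 - 66*Y + Y²/3)
23117/(-25159) + (C(-66) + n(-65))/B(68) = 23117/(-25159) + (-66 + 8*(-65)*(23 - 65))/(-1 - 66*68 + (⅓)*68²) = 23117*(-1/25159) + (-66 + 8*(-65)*(-42))/(-1 - 4488 + (⅓)*4624) = -23117/25159 + (-66 + 21840)/(-1 - 4488 + 4624/3) = -23117/25159 + 21774/(-8843/3) = -23117/25159 + 21774*(-3/8843) = -23117/25159 - 65322/8843 = -1847859829/222481037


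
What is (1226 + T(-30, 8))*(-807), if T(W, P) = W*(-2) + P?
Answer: -1044258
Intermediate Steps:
T(W, P) = P - 2*W (T(W, P) = -2*W + P = P - 2*W)
(1226 + T(-30, 8))*(-807) = (1226 + (8 - 2*(-30)))*(-807) = (1226 + (8 + 60))*(-807) = (1226 + 68)*(-807) = 1294*(-807) = -1044258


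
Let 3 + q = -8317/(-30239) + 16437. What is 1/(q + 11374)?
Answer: 30239/840894429 ≈ 3.5961e-5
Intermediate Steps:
q = 496956043/30239 (q = -3 + (-8317/(-30239) + 16437) = -3 + (-8317*(-1/30239) + 16437) = -3 + (8317/30239 + 16437) = -3 + 497046760/30239 = 496956043/30239 ≈ 16434.)
1/(q + 11374) = 1/(496956043/30239 + 11374) = 1/(840894429/30239) = 30239/840894429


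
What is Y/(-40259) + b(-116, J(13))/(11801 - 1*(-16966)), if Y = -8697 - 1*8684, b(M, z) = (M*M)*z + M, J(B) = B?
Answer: 7537755535/1158130653 ≈ 6.5086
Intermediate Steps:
b(M, z) = M + z*M² (b(M, z) = M²*z + M = z*M² + M = M + z*M²)
Y = -17381 (Y = -8697 - 8684 = -17381)
Y/(-40259) + b(-116, J(13))/(11801 - 1*(-16966)) = -17381/(-40259) + (-116*(1 - 116*13))/(11801 - 1*(-16966)) = -17381*(-1/40259) + (-116*(1 - 1508))/(11801 + 16966) = 17381/40259 - 116*(-1507)/28767 = 17381/40259 + 174812*(1/28767) = 17381/40259 + 174812/28767 = 7537755535/1158130653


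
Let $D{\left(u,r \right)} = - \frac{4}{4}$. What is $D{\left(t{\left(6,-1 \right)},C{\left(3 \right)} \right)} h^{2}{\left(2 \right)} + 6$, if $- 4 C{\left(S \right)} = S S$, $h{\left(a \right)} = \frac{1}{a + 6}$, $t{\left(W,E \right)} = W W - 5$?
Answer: $\frac{383}{64} \approx 5.9844$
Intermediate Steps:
$t{\left(W,E \right)} = -5 + W^{2}$ ($t{\left(W,E \right)} = W^{2} - 5 = -5 + W^{2}$)
$h{\left(a \right)} = \frac{1}{6 + a}$
$C{\left(S \right)} = - \frac{S^{2}}{4}$ ($C{\left(S \right)} = - \frac{S S}{4} = - \frac{S^{2}}{4}$)
$D{\left(u,r \right)} = -1$ ($D{\left(u,r \right)} = \left(-4\right) \frac{1}{4} = -1$)
$D{\left(t{\left(6,-1 \right)},C{\left(3 \right)} \right)} h^{2}{\left(2 \right)} + 6 = - \left(\frac{1}{6 + 2}\right)^{2} + 6 = - \left(\frac{1}{8}\right)^{2} + 6 = - \frac{1}{64} + 6 = \frac{383}{64}$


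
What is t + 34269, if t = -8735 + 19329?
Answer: 44863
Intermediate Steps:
t = 10594
t + 34269 = 10594 + 34269 = 44863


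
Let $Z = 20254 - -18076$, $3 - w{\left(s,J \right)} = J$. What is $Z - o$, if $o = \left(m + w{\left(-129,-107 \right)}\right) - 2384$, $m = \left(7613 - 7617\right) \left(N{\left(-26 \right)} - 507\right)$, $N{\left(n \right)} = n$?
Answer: $38472$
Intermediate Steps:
$w{\left(s,J \right)} = 3 - J$
$Z = 38330$ ($Z = 20254 + 18076 = 38330$)
$m = 2132$ ($m = \left(7613 - 7617\right) \left(-26 - 507\right) = \left(-4\right) \left(-533\right) = 2132$)
$o = -142$ ($o = \left(2132 + \left(3 - -107\right)\right) - 2384 = \left(2132 + \left(3 + 107\right)\right) - 2384 = \left(2132 + 110\right) - 2384 = 2242 - 2384 = -142$)
$Z - o = 38330 - -142 = 38330 + 142 = 38472$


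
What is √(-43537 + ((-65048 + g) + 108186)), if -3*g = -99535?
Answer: √295014/3 ≈ 181.05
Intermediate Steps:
g = 99535/3 (g = -⅓*(-99535) = 99535/3 ≈ 33178.)
√(-43537 + ((-65048 + g) + 108186)) = √(-43537 + ((-65048 + 99535/3) + 108186)) = √(-43537 + (-95609/3 + 108186)) = √(-43537 + 228949/3) = √(98338/3) = √295014/3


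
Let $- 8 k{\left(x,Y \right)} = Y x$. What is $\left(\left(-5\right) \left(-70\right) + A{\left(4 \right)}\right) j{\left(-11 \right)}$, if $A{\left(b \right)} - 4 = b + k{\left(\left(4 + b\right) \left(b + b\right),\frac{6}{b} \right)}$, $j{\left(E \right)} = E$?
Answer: $-3806$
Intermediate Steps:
$k{\left(x,Y \right)} = - \frac{Y x}{8}$
$A{\left(b \right)} = -2 - \frac{b}{2}$ ($A{\left(b \right)} = 4 - \left(- b + \frac{\frac{6}{b} \left(4 + b\right) \left(b + b\right)}{8}\right) = 4 - \left(- b + \frac{\frac{6}{b} \left(4 + b\right) 2 b}{8}\right) = 4 - \left(- b + \frac{\frac{6}{b} 2 b \left(4 + b\right)}{8}\right) = 4 + \left(b - \left(6 + \frac{3 b}{2}\right)\right) = 4 - \left(6 + \frac{b}{2}\right) = -2 - \frac{b}{2}$)
$\left(\left(-5\right) \left(-70\right) + A{\left(4 \right)}\right) j{\left(-11 \right)} = \left(\left(-5\right) \left(-70\right) - 4\right) \left(-11\right) = \left(350 - 4\right) \left(-11\right) = 346 \left(-11\right) = -3806$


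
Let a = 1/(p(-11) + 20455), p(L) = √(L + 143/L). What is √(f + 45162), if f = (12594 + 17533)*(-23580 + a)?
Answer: √((-14530198951463 - 1420698996*I*√6)/(20455 + 2*I*√6)) ≈ 0.e-8 - 26652.0*I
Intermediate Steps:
a = 1/(20455 + 2*I*√6) (a = 1/(√(-11 + 143/(-11)) + 20455) = 1/(√(-11 + 143*(-1/11)) + 20455) = 1/(√(-11 - 13) + 20455) = 1/(√(-24) + 20455) = 1/(2*I*√6 + 20455) = 1/(20455 + 2*I*√6) ≈ 4.8888e-5 - 1.17e-8*I)
f = -297234132699710555/418407049 - 60254*I*√6/418407049 (f = (12594 + 17533)*(-23580 + (20455/418407049 - 2*I*√6/418407049)) = 30127*(-9866038194965/418407049 - 2*I*√6/418407049) = -297234132699710555/418407049 - 60254*I*√6/418407049 ≈ -7.1039e+8 - 0.00035275*I)
√(f + 45162) = √(30127*(-47160*√6 + 482328899*I)/(-20455*I + 2*√6) + 45162) = √(45162 + 30127*(-47160*√6 + 482328899*I)/(-20455*I + 2*√6))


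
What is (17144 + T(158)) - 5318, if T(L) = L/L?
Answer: 11827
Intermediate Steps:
T(L) = 1
(17144 + T(158)) - 5318 = (17144 + 1) - 5318 = 17145 - 5318 = 11827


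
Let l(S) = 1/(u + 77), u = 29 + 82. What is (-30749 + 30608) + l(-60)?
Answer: -26507/188 ≈ -140.99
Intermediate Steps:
u = 111
l(S) = 1/188 (l(S) = 1/(111 + 77) = 1/188)
(-30749 + 30608) + l(-60) = (-30749 + 30608) + 1/188 = -141 + 1/188 = -26507/188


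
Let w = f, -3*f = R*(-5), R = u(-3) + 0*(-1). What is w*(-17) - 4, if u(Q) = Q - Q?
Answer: -4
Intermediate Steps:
u(Q) = 0
R = 0 (R = 0 + 0*(-1) = 0 + 0 = 0)
f = 0 (f = -0*(-5) = -⅓*0 = 0)
w = 0
w*(-17) - 4 = 0*(-17) - 4 = 0 - 4 = -4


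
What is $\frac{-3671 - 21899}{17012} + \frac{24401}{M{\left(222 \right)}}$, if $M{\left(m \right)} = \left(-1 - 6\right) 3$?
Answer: $- \frac{207823391}{178626} \approx -1163.5$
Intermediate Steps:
$M{\left(m \right)} = -21$ ($M{\left(m \right)} = \left(-7\right) 3 = -21$)
$\frac{-3671 - 21899}{17012} + \frac{24401}{M{\left(222 \right)}} = \frac{-3671 - 21899}{17012} + \frac{24401}{-21} = \left(-25570\right) \frac{1}{17012} + 24401 \left(- \frac{1}{21}\right) = - \frac{12785}{8506} - \frac{24401}{21} = - \frac{207823391}{178626}$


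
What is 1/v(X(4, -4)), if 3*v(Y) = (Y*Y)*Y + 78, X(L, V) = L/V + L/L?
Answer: 1/26 ≈ 0.038462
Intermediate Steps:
X(L, V) = 1 + L/V (X(L, V) = L/V + 1 = 1 + L/V)
v(Y) = 26 + Y³/3 (v(Y) = ((Y*Y)*Y + 78)/3 = (Y²*Y + 78)/3 = (Y³ + 78)/3 = (78 + Y³)/3 = 26 + Y³/3)
1/v(X(4, -4)) = 1/(26 + ((4 - 4)/(-4))³/3) = 1/(26 + (-¼*0)³/3) = 1/(26 + (⅓)*0³) = 1/(26 + (⅓)*0) = 1/(26 + 0) = 1/26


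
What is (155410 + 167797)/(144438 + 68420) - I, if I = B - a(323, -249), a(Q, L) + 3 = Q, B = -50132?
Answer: 10739435023/212858 ≈ 50454.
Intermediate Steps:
a(Q, L) = -3 + Q
I = -50452 (I = -50132 - (-3 + 323) = -50132 - 1*320 = -50132 - 320 = -50452)
(155410 + 167797)/(144438 + 68420) - I = (155410 + 167797)/(144438 + 68420) - 1*(-50452) = 323207/212858 + 50452 = 10739435023/212858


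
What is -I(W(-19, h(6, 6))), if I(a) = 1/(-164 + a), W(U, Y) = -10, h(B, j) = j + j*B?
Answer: 1/174 ≈ 0.0057471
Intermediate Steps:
h(B, j) = j + B*j
-I(W(-19, h(6, 6))) = -1/(-164 - 10) = -1/(-174) = -1*(-1/174) = 1/174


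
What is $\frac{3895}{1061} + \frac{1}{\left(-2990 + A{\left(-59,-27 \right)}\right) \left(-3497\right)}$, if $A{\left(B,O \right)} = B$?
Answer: $\frac{41529865996}{11312756533} \approx 3.6711$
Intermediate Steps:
$\frac{3895}{1061} + \frac{1}{\left(-2990 + A{\left(-59,-27 \right)}\right) \left(-3497\right)} = \frac{3895}{1061} + \frac{1}{\left(-2990 - 59\right) \left(-3497\right)} = 3895 \cdot \frac{1}{1061} + \frac{1}{-3049} \left(- \frac{1}{3497}\right) = \frac{3895}{1061} - - \frac{1}{10662353} = \frac{3895}{1061} + \frac{1}{10662353} = \frac{41529865996}{11312756533}$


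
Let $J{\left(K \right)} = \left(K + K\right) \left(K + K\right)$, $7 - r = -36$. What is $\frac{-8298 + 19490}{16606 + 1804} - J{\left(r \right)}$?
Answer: $- \frac{68074584}{9205} \approx -7395.4$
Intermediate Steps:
$r = 43$ ($r = 7 - -36 = 7 + 36 = 43$)
$J{\left(K \right)} = 4 K^{2}$ ($J{\left(K \right)} = 2 K 2 K = 4 K^{2}$)
$\frac{-8298 + 19490}{16606 + 1804} - J{\left(r \right)} = \frac{-8298 + 19490}{16606 + 1804} - 4 \cdot 43^{2} = \frac{11192}{18410} - 4 \cdot 1849 = 11192 \cdot \frac{1}{18410} - 7396 = \frac{5596}{9205} - 7396 = - \frac{68074584}{9205}$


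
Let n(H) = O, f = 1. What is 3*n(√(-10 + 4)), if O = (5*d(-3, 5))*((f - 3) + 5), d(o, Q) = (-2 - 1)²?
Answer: 405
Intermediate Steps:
d(o, Q) = 9 (d(o, Q) = (-3)² = 9)
O = 135 (O = (5*9)*((1 - 3) + 5) = 45*(-2 + 5) = 45*3 = 135)
n(H) = 135
3*n(√(-10 + 4)) = 3*135 = 405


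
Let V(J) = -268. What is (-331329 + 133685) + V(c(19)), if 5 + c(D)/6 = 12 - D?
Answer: -197912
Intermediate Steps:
c(D) = 42 - 6*D (c(D) = -30 + 6*(12 - D) = -30 + (72 - 6*D) = 42 - 6*D)
(-331329 + 133685) + V(c(19)) = (-331329 + 133685) - 268 = -197644 - 268 = -197912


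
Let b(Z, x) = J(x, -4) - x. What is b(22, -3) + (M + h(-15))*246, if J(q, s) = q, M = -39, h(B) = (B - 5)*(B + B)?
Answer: 138006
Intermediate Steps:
h(B) = 2*B*(-5 + B) (h(B) = (-5 + B)*(2*B) = 2*B*(-5 + B))
b(Z, x) = 0 (b(Z, x) = x - x = 0)
b(22, -3) + (M + h(-15))*246 = 0 + (-39 + 2*(-15)*(-5 - 15))*246 = 0 + (-39 + 2*(-15)*(-20))*246 = 0 + (-39 + 600)*246 = 0 + 561*246 = 0 + 138006 = 138006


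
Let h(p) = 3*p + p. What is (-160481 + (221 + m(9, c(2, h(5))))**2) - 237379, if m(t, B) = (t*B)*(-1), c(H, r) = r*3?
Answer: -296099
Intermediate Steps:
h(p) = 4*p
c(H, r) = 3*r
m(t, B) = -B*t (m(t, B) = (B*t)*(-1) = -B*t)
(-160481 + (221 + m(9, c(2, h(5))))**2) - 237379 = (-160481 + (221 - 1*3*(4*5)*9)**2) - 237379 = (-160481 + (221 - 1*3*20*9)**2) - 237379 = (-160481 + (221 - 1*60*9)**2) - 237379 = (-160481 + (221 - 540)**2) - 237379 = (-160481 + (-319)**2) - 237379 = (-160481 + 101761) - 237379 = -58720 - 237379 = -296099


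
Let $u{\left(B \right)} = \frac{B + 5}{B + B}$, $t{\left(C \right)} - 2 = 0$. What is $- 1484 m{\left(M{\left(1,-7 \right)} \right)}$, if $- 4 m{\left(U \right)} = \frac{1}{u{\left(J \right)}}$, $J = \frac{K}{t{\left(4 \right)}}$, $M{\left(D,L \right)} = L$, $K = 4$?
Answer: $212$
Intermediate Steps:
$t{\left(C \right)} = 2$ ($t{\left(C \right)} = 2 + 0 = 2$)
$J = 2$ ($J = \frac{4}{2} = 4 \cdot \frac{1}{2} = 2$)
$u{\left(B \right)} = \frac{5 + B}{2 B}$
$m{\left(U \right)} = - \frac{1}{7}$ ($m{\left(U \right)} = - \frac{1}{4 \frac{5 + 2}{2 \cdot 2}} = - \frac{1}{4 \cdot \frac{1}{2} \cdot \frac{1}{2} \cdot 7} = - \frac{1}{4 \cdot \frac{7}{4}} = \left(- \frac{1}{4}\right) \frac{4}{7} = - \frac{1}{7}$)
$- 1484 m{\left(M{\left(1,-7 \right)} \right)} = \left(-1484\right) \left(- \frac{1}{7}\right) = 212$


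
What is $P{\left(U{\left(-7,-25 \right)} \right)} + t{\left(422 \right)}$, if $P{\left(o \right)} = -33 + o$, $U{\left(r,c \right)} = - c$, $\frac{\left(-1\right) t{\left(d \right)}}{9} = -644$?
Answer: $5788$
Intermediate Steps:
$t{\left(d \right)} = 5796$ ($t{\left(d \right)} = \left(-9\right) \left(-644\right) = 5796$)
$P{\left(U{\left(-7,-25 \right)} \right)} + t{\left(422 \right)} = \left(-33 - -25\right) + 5796 = \left(-33 + 25\right) + 5796 = -8 + 5796 = 5788$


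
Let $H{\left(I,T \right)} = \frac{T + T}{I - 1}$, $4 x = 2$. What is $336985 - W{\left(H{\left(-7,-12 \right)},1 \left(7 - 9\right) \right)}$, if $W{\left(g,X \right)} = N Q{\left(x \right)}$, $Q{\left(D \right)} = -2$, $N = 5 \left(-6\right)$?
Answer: $336925$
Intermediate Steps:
$N = -30$
$x = \frac{1}{2}$ ($x = \frac{1}{4} \cdot 2 = \frac{1}{2} \approx 0.5$)
$H{\left(I,T \right)} = \frac{2 T}{-1 + I}$
$W{\left(g,X \right)} = 60$ ($W{\left(g,X \right)} = \left(-30\right) \left(-2\right) = 60$)
$336985 - W{\left(H{\left(-7,-12 \right)},1 \left(7 - 9\right) \right)} = 336985 - 60 = 336925$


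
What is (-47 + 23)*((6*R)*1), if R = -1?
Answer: 144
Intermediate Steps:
(-47 + 23)*((6*R)*1) = (-47 + 23)*((6*(-1))*1) = -(-144) = -24*(-6) = 144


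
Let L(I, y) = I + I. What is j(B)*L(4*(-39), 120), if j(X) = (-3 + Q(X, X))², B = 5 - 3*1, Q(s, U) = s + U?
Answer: -312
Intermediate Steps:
Q(s, U) = U + s
B = 2 (B = 5 - 3 = 2)
L(I, y) = 2*I
j(X) = (-3 + 2*X)² (j(X) = (-3 + (X + X))² = (-3 + 2*X)²)
j(B)*L(4*(-39), 120) = (-3 + 2*2)²*(2*(4*(-39))) = (-3 + 4)²*(2*(-156)) = 1²*(-312) = 1*(-312) = -312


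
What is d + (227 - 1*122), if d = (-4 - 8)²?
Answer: 249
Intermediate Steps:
d = 144 (d = (-12)² = 144)
d + (227 - 1*122) = 144 + (227 - 1*122) = 144 + (227 - 122) = 144 + 105 = 249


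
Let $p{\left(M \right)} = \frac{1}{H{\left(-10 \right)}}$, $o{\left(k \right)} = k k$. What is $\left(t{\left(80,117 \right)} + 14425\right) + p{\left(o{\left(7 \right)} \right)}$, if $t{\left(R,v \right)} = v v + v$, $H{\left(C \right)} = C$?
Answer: $\frac{282309}{10} \approx 28231.0$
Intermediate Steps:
$o{\left(k \right)} = k^{2}$
$t{\left(R,v \right)} = v + v^{2}$ ($t{\left(R,v \right)} = v^{2} + v = v + v^{2}$)
$p{\left(M \right)} = - \frac{1}{10}$ ($p{\left(M \right)} = \frac{1}{-10} = - \frac{1}{10}$)
$\left(t{\left(80,117 \right)} + 14425\right) + p{\left(o{\left(7 \right)} \right)} = \left(117 \left(1 + 117\right) + 14425\right) - \frac{1}{10} = \left(117 \cdot 118 + 14425\right) - \frac{1}{10} = \left(13806 + 14425\right) - \frac{1}{10} = 28231 - \frac{1}{10} = \frac{282309}{10}$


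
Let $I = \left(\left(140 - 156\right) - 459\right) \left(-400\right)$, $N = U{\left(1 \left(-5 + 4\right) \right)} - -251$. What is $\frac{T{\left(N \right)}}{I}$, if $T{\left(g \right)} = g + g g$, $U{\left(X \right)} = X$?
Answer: $\frac{251}{760} \approx 0.33026$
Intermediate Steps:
$N = 250$ ($N = 1 \left(-5 + 4\right) - -251 = 1 \left(-1\right) + 251 = -1 + 251 = 250$)
$T{\left(g \right)} = g + g^{2}$
$I = 190000$ ($I = \left(-16 - 459\right) \left(-400\right) = \left(-475\right) \left(-400\right) = 190000$)
$\frac{T{\left(N \right)}}{I} = \frac{250 \left(1 + 250\right)}{190000} = 250 \cdot 251 \cdot \frac{1}{190000} = 62750 \cdot \frac{1}{190000} = \frac{251}{760}$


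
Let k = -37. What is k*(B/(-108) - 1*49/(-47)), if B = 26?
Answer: -75295/2538 ≈ -29.667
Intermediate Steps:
k*(B/(-108) - 1*49/(-47)) = -37*(26/(-108) - 1*49/(-47)) = -37*(26*(-1/108) - 49*(-1/47)) = -37*(-13/54 + 49/47) = -37*2035/2538 = -75295/2538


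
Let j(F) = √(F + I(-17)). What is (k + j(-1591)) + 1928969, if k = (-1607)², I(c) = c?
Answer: 4511418 + 2*I*√402 ≈ 4.5114e+6 + 40.1*I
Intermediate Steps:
k = 2582449
j(F) = √(-17 + F) (j(F) = √(F - 17) = √(-17 + F))
(k + j(-1591)) + 1928969 = (2582449 + √(-17 - 1591)) + 1928969 = (2582449 + √(-1608)) + 1928969 = (2582449 + 2*I*√402) + 1928969 = 4511418 + 2*I*√402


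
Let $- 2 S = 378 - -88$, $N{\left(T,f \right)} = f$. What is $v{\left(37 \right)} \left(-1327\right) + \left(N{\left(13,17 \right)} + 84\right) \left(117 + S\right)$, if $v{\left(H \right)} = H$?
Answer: $-60815$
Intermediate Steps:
$S = -233$ ($S = - \frac{378 - -88}{2} = - \frac{378 + 88}{2} = \left(- \frac{1}{2}\right) 466 = -233$)
$v{\left(37 \right)} \left(-1327\right) + \left(N{\left(13,17 \right)} + 84\right) \left(117 + S\right) = 37 \left(-1327\right) + \left(17 + 84\right) \left(117 - 233\right) = -49099 + 101 \left(-116\right) = -49099 - 11716 = -60815$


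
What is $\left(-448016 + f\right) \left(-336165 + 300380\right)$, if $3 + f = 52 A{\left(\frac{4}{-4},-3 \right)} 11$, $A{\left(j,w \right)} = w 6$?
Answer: $16400802275$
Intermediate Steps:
$A{\left(j,w \right)} = 6 w$
$f = -10299$ ($f = -3 + 52 \cdot 6 \left(-3\right) 11 = -3 + 52 \left(-18\right) 11 = -3 - 10296 = -10299$)
$\left(-448016 + f\right) \left(-336165 + 300380\right) = \left(-448016 - 10299\right) \left(-336165 + 300380\right) = \left(-458315\right) \left(-35785\right) = 16400802275$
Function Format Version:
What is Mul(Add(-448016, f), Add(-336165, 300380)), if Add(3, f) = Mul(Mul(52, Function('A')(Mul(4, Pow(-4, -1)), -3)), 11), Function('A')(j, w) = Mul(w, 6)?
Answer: 16400802275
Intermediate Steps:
Function('A')(j, w) = Mul(6, w)
f = -10299 (f = Add(-3, Mul(Mul(52, Mul(6, -3)), 11)) = Add(-3, Mul(Mul(52, -18), 11)) = Add(-3, Mul(-936, 11)) = Add(-3, -10296) = -10299)
Mul(Add(-448016, f), Add(-336165, 300380)) = Mul(Add(-448016, -10299), Add(-336165, 300380)) = Mul(-458315, -35785) = 16400802275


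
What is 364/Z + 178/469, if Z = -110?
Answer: -75568/25795 ≈ -2.9296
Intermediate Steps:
364/Z + 178/469 = 364/(-110) + 178/469 = 364*(-1/110) + 178*(1/469) = -182/55 + 178/469 = -75568/25795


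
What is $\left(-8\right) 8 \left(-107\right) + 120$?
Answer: $6968$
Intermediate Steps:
$\left(-8\right) 8 \left(-107\right) + 120 = \left(-64\right) \left(-107\right) + 120 = 6848 + 120 = 6968$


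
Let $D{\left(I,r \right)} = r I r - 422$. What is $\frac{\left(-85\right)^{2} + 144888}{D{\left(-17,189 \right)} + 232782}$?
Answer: $- \frac{152113}{374897} \approx -0.40575$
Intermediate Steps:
$D{\left(I,r \right)} = -422 + I r^{2}$ ($D{\left(I,r \right)} = I r r - 422 = I r^{2} - 422 = -422 + I r^{2}$)
$\frac{\left(-85\right)^{2} + 144888}{D{\left(-17,189 \right)} + 232782} = \frac{\left(-85\right)^{2} + 144888}{\left(-422 - 17 \cdot 189^{2}\right) + 232782} = \frac{7225 + 144888}{\left(-422 - 607257\right) + 232782} = \frac{152113}{\left(-422 - 607257\right) + 232782} = \frac{152113}{-607679 + 232782} = \frac{152113}{-374897} = 152113 \left(- \frac{1}{374897}\right) = - \frac{152113}{374897}$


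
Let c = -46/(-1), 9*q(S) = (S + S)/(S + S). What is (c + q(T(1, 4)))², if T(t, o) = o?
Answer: 172225/81 ≈ 2126.2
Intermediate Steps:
q(S) = ⅑ (q(S) = ((S + S)/(S + S))/9 = ((2*S)/((2*S)))/9 = ((2*S)*(1/(2*S)))/9 = (⅑)*1 = ⅑)
c = 46 (c = -46*(-1) = 46)
(c + q(T(1, 4)))² = (46 + ⅑)² = (415/9)² = 172225/81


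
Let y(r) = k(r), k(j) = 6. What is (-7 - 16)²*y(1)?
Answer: 3174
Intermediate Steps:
y(r) = 6
(-7 - 16)²*y(1) = (-7 - 16)²*6 = (-23)²*6 = 529*6 = 3174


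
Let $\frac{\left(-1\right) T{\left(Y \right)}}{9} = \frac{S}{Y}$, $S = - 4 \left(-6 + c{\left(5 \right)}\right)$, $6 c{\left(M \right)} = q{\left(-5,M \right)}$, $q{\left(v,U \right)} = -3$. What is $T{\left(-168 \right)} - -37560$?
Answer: $\frac{1051719}{28} \approx 37561.0$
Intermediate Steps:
$c{\left(M \right)} = - \frac{1}{2}$ ($c{\left(M \right)} = \frac{1}{6} \left(-3\right) = - \frac{1}{2}$)
$S = 26$ ($S = - 4 \left(-6 - \frac{1}{2}\right) = \left(-4\right) \left(- \frac{13}{2}\right) = 26$)
$T{\left(Y \right)} = - \frac{234}{Y}$ ($T{\left(Y \right)} = - 9 \frac{26}{Y} = - \frac{234}{Y}$)
$T{\left(-168 \right)} - -37560 = - \frac{234}{-168} - -37560 = \left(-234\right) \left(- \frac{1}{168}\right) + 37560 = \frac{39}{28} + 37560 = \frac{1051719}{28}$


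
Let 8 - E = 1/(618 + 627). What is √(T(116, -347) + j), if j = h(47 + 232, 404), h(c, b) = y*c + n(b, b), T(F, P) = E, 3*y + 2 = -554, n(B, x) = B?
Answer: I*√79510083645/1245 ≈ 226.49*I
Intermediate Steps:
y = -556/3 (y = -⅔ + (⅓)*(-554) = -⅔ - 554/3 = -556/3 ≈ -185.33)
E = 9959/1245 (E = 8 - 1/(618 + 627) = 8 - 1/1245 = 9959/1245 ≈ 7.9992)
T(F, P) = 9959/1245
h(c, b) = b - 556*c/3 (h(c, b) = -556*c/3 + b = b - 556*c/3)
j = -51304 (j = 404 - 556*(47 + 232)/3 = 404 - 556/3*279 = 404 - 51708 = -51304)
√(T(116, -347) + j) = √(9959/1245 - 51304) = √(-63863521/1245) = I*√79510083645/1245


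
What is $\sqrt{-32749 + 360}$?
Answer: $7 i \sqrt{661} \approx 179.97 i$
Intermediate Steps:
$\sqrt{-32749 + 360} = \sqrt{-32389} = 7 i \sqrt{661}$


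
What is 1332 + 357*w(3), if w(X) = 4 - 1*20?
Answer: -4380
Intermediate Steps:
w(X) = -16 (w(X) = 4 - 20 = -16)
1332 + 357*w(3) = 1332 + 357*(-16) = 1332 - 5712 = -4380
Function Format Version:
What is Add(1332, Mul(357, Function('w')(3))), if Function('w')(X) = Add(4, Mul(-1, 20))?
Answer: -4380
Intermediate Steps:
Function('w')(X) = -16 (Function('w')(X) = Add(4, -20) = -16)
Add(1332, Mul(357, Function('w')(3))) = Add(1332, Mul(357, -16)) = Add(1332, -5712) = -4380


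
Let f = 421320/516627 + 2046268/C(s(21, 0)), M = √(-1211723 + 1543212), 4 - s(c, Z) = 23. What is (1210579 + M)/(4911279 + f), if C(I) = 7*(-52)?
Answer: 2710143787143/10982380408834 + 2238717*√331489/10982380408834 ≈ 0.24689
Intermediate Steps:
s(c, Z) = -19 (s(c, Z) = 4 - 1*23 = 4 - 23 = -19)
C(I) = -364
M = √331489 ≈ 575.75
f = -12583380209/2238717 (f = 421320/516627 + 2046268/(-364) = 421320*(1/516627) + 2046268*(-1/364) = 140440/172209 - 73081/13 = -12583380209/2238717 ≈ -5620.8)
(1210579 + M)/(4911279 + f) = (1210579 + √331489)/(4911279 - 12583380209/2238717) = (1210579 + √331489)/(10982380408834/2238717) = (1210579 + √331489)*(2238717/10982380408834) = 2710143787143/10982380408834 + 2238717*√331489/10982380408834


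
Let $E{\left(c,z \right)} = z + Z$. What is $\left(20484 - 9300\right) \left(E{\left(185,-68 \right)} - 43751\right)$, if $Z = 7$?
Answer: $-489993408$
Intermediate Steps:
$E{\left(c,z \right)} = 7 + z$ ($E{\left(c,z \right)} = z + 7 = 7 + z$)
$\left(20484 - 9300\right) \left(E{\left(185,-68 \right)} - 43751\right) = \left(20484 - 9300\right) \left(\left(7 - 68\right) - 43751\right) = 11184 \left(-61 - 43751\right) = 11184 \left(-43812\right) = -489993408$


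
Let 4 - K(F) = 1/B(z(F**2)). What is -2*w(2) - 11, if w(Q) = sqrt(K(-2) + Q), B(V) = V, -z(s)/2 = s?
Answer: -11 - 7*sqrt(2)/2 ≈ -15.950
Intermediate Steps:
z(s) = -2*s
K(F) = 4 + 1/(2*F**2) (K(F) = 4 - 1/((-2*F**2)) = 4 - (-1)/(2*F**2) = 4 + 1/(2*F**2))
w(Q) = sqrt(33/8 + Q) (w(Q) = sqrt((4 + (1/2)/(-2)**2) + Q) = sqrt((4 + (1/2)*(1/4)) + Q) = sqrt((4 + 1/8) + Q) = sqrt(33/8 + Q))
-2*w(2) - 11 = -sqrt(66 + 16*2)/2 - 11 = -sqrt(66 + 32)/2 - 11 = -sqrt(98)/2 - 11 = -7*sqrt(2)/2 - 11 = -11 - 7*sqrt(2)/2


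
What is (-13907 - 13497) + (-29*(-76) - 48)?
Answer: -25248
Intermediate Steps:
(-13907 - 13497) + (-29*(-76) - 48) = -27404 + (2204 - 48) = -27404 + 2156 = -25248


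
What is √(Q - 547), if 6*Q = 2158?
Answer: I*√1686/3 ≈ 13.687*I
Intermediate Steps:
Q = 1079/3 (Q = (⅙)*2158 = 1079/3 ≈ 359.67)
√(Q - 547) = √(1079/3 - 547) = √(-562/3) = I*√1686/3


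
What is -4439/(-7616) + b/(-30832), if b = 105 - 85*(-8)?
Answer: 8180293/14676032 ≈ 0.55739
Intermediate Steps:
b = 785 (b = 105 + 680 = 785)
-4439/(-7616) + b/(-30832) = -4439/(-7616) + 785/(-30832) = -4439*(-1/7616) + 785*(-1/30832) = 4439/7616 - 785/30832 = 8180293/14676032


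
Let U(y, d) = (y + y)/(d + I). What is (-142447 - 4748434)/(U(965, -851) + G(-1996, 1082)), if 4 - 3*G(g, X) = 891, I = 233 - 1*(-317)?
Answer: 4416465543/272777 ≈ 16191.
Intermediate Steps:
I = 550 (I = 233 + 317 = 550)
G(g, X) = -887/3 (G(g, X) = 4/3 - ⅓*891 = 4/3 - 297 = -887/3)
U(y, d) = 2*y/(550 + d) (U(y, d) = (y + y)/(d + 550) = (2*y)/(550 + d) = 2*y/(550 + d))
(-142447 - 4748434)/(U(965, -851) + G(-1996, 1082)) = (-142447 - 4748434)/(2*965/(550 - 851) - 887/3) = -4890881/(2*965/(-301) - 887/3) = -4890881/(2*965*(-1/301) - 887/3) = -4890881/(-1930/301 - 887/3) = -4890881/(-272777/903) = -4890881*(-903/272777) = 4416465543/272777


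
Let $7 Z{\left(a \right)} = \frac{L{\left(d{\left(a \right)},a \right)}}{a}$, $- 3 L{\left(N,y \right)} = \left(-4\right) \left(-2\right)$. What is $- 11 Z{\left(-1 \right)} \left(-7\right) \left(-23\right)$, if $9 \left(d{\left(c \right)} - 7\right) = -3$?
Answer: $- \frac{2024}{3} \approx -674.67$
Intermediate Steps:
$d{\left(c \right)} = \frac{20}{3}$ ($d{\left(c \right)} = 7 + \frac{1}{9} \left(-3\right) = 7 - \frac{1}{3} = \frac{20}{3}$)
$L{\left(N,y \right)} = - \frac{8}{3}$ ($L{\left(N,y \right)} = - \frac{\left(-4\right) \left(-2\right)}{3} = \left(- \frac{1}{3}\right) 8 = - \frac{8}{3}$)
$Z{\left(a \right)} = - \frac{8}{21 a}$ ($Z{\left(a \right)} = \frac{\left(- \frac{8}{3}\right) \frac{1}{a}}{7} = - \frac{8}{21 a}$)
$- 11 Z{\left(-1 \right)} \left(-7\right) \left(-23\right) = - 11 - \frac{8}{21 \left(-1\right)} \left(-7\right) \left(-23\right) = - 11 \left(- \frac{8}{21}\right) \left(-1\right) \left(-7\right) \left(-23\right) = - 11 \cdot \frac{8}{21} \left(-7\right) \left(-23\right) = \left(-11\right) \left(- \frac{8}{3}\right) \left(-23\right) = \frac{88}{3} \left(-23\right) = - \frac{2024}{3}$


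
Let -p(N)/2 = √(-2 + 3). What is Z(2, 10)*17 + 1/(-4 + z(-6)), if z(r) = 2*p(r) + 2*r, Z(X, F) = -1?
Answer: -341/20 ≈ -17.050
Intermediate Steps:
p(N) = -2 (p(N) = -2*√(-2 + 3) = -2*√1 = -2*1 = -2)
z(r) = -4 + 2*r (z(r) = 2*(-2) + 2*r = -4 + 2*r)
Z(2, 10)*17 + 1/(-4 + z(-6)) = -1*17 + 1/(-4 + (-4 + 2*(-6))) = -17 + 1/(-4 + (-4 - 12)) = -17 + 1/(-4 - 16) = -17 + 1/(-20) = -17 - 1/20 = -341/20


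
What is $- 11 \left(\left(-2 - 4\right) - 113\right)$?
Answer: $1309$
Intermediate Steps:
$- 11 \left(\left(-2 - 4\right) - 113\right) = - 11 \left(-6 - 113\right) = \left(-11\right) \left(-119\right) = 1309$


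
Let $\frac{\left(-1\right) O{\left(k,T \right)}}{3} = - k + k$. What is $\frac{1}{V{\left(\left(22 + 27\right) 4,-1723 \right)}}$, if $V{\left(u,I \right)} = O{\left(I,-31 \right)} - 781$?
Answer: $- \frac{1}{781} \approx -0.0012804$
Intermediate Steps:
$O{\left(k,T \right)} = 0$ ($O{\left(k,T \right)} = - 3 \left(- k + k\right) = \left(-3\right) 0 = 0$)
$V{\left(u,I \right)} = -781$ ($V{\left(u,I \right)} = 0 - 781 = -781$)
$\frac{1}{V{\left(\left(22 + 27\right) 4,-1723 \right)}} = \frac{1}{-781} = - \frac{1}{781}$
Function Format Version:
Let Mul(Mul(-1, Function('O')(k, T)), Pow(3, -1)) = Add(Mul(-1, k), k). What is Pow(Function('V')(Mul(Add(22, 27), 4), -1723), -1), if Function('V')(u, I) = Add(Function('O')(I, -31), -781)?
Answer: Rational(-1, 781) ≈ -0.0012804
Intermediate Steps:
Function('O')(k, T) = 0 (Function('O')(k, T) = Mul(-3, Add(Mul(-1, k), k)) = Mul(-3, 0) = 0)
Function('V')(u, I) = -781 (Function('V')(u, I) = Add(0, -781) = -781)
Pow(Function('V')(Mul(Add(22, 27), 4), -1723), -1) = Pow(-781, -1) = Rational(-1, 781)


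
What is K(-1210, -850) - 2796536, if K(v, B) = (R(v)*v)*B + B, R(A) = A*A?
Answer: 1505824052614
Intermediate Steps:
R(A) = A²
K(v, B) = B + B*v³ (K(v, B) = (v²*v)*B + B = v³*B + B = B*v³ + B = B + B*v³)
K(-1210, -850) - 2796536 = -850*(1 + (-1210)³) - 2796536 = -850*(1 - 1771561000) - 2796536 = -850*(-1771560999) - 2796536 = 1505826849150 - 2796536 = 1505824052614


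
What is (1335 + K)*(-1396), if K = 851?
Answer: -3051656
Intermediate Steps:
(1335 + K)*(-1396) = (1335 + 851)*(-1396) = 2186*(-1396) = -3051656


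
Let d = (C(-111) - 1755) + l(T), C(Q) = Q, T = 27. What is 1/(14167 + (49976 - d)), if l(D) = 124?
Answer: 1/65885 ≈ 1.5178e-5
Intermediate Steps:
d = -1742 (d = (-111 - 1755) + 124 = -1866 + 124 = -1742)
1/(14167 + (49976 - d)) = 1/(14167 + (49976 - 1*(-1742))) = 1/(14167 + (49976 + 1742)) = 1/(14167 + 51718) = 1/65885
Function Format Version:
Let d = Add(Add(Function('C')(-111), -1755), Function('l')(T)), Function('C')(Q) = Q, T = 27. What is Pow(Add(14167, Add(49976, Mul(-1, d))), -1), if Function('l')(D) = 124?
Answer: Rational(1, 65885) ≈ 1.5178e-5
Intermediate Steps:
d = -1742 (d = Add(Add(-111, -1755), 124) = Add(-1866, 124) = -1742)
Pow(Add(14167, Add(49976, Mul(-1, d))), -1) = Pow(Add(14167, Add(49976, Mul(-1, -1742))), -1) = Pow(Add(14167, Add(49976, 1742)), -1) = Pow(Add(14167, 51718), -1) = Pow(65885, -1) = Rational(1, 65885)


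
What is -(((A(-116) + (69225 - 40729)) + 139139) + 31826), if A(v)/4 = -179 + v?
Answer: -198281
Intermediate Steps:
A(v) = -716 + 4*v (A(v) = 4*(-179 + v) = -716 + 4*v)
-(((A(-116) + (69225 - 40729)) + 139139) + 31826) = -((((-716 + 4*(-116)) + (69225 - 40729)) + 139139) + 31826) = -((((-716 - 464) + 28496) + 139139) + 31826) = -(((-1180 + 28496) + 139139) + 31826) = -((27316 + 139139) + 31826) = -(166455 + 31826) = -1*198281 = -198281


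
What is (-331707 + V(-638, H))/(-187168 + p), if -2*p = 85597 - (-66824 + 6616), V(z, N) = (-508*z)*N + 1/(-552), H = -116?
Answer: 20936129593/143558916 ≈ 145.84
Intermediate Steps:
V(z, N) = -1/552 - 508*N*z (V(z, N) = -508*N*z - 1/552 = -1/552 - 508*N*z)
p = -145805/2 (p = -(85597 - (-66824 + 6616))/2 = -(85597 - 1*(-60208))/2 = -(85597 + 60208)/2 = -½*145805 = -145805/2 ≈ -72903.)
(-331707 + V(-638, H))/(-187168 + p) = (-331707 + (-1/552 - 508*(-116)*(-638)))/(-187168 - 145805/2) = (-331707 + (-1/552 - 37596064))/(-520141/2) = (-331707 - 20753027329/552)*(-2/520141) = -20936129593/552*(-2/520141) = 20936129593/143558916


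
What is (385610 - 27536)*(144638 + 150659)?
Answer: 105738177978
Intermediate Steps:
(385610 - 27536)*(144638 + 150659) = 358074*295297 = 105738177978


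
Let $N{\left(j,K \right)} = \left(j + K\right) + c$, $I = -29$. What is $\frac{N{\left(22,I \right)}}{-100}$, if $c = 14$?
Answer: $- \frac{7}{100} \approx -0.07$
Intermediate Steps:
$N{\left(j,K \right)} = 14 + K + j$ ($N{\left(j,K \right)} = \left(j + K\right) + 14 = \left(K + j\right) + 14 = 14 + K + j$)
$\frac{N{\left(22,I \right)}}{-100} = \frac{14 - 29 + 22}{-100} = 7 \left(- \frac{1}{100}\right) = - \frac{7}{100}$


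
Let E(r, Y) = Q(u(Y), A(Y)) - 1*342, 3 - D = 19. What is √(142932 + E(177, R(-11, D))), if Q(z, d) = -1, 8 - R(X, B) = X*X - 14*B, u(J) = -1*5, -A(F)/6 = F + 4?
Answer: √142589 ≈ 377.61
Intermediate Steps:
D = -16 (D = 3 - 1*19 = 3 - 19 = -16)
A(F) = -24 - 6*F (A(F) = -6*(F + 4) = -6*(4 + F) = -24 - 6*F)
u(J) = -5
R(X, B) = 8 - X² + 14*B (R(X, B) = 8 - (X*X - 14*B) = 8 - (X² - 14*B) = 8 + (-X² + 14*B) = 8 - X² + 14*B)
E(r, Y) = -343 (E(r, Y) = -1 - 1*342 = -1 - 342 = -343)
√(142932 + E(177, R(-11, D))) = √(142932 - 343) = √142589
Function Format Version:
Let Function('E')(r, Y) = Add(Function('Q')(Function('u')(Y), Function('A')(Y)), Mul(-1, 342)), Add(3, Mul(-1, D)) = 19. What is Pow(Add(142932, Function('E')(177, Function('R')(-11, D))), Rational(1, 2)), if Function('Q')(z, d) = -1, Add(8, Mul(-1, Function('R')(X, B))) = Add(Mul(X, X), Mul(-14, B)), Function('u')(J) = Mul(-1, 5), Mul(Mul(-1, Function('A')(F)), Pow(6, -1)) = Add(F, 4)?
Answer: Pow(142589, Rational(1, 2)) ≈ 377.61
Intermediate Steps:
D = -16 (D = Add(3, Mul(-1, 19)) = Add(3, -19) = -16)
Function('A')(F) = Add(-24, Mul(-6, F)) (Function('A')(F) = Mul(-6, Add(F, 4)) = Mul(-6, Add(4, F)) = Add(-24, Mul(-6, F)))
Function('u')(J) = -5
Function('R')(X, B) = Add(8, Mul(-1, Pow(X, 2)), Mul(14, B)) (Function('R')(X, B) = Add(8, Mul(-1, Add(Mul(X, X), Mul(-14, B)))) = Add(8, Mul(-1, Add(Pow(X, 2), Mul(-14, B)))) = Add(8, Add(Mul(-1, Pow(X, 2)), Mul(14, B))) = Add(8, Mul(-1, Pow(X, 2)), Mul(14, B)))
Function('E')(r, Y) = -343 (Function('E')(r, Y) = Add(-1, Mul(-1, 342)) = Add(-1, -342) = -343)
Pow(Add(142932, Function('E')(177, Function('R')(-11, D))), Rational(1, 2)) = Pow(Add(142932, -343), Rational(1, 2)) = Pow(142589, Rational(1, 2))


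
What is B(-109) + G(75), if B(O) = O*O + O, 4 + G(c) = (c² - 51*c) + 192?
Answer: 13760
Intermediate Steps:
G(c) = 188 + c² - 51*c (G(c) = -4 + ((c² - 51*c) + 192) = -4 + (192 + c² - 51*c) = 188 + c² - 51*c)
B(O) = O + O² (B(O) = O² + O = O + O²)
B(-109) + G(75) = -109*(1 - 109) + (188 + 75² - 51*75) = -109*(-108) + (188 + 5625 - 3825) = 11772 + 1988 = 13760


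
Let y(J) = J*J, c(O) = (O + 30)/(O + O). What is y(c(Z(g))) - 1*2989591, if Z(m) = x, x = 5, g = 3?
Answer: -11958315/4 ≈ -2.9896e+6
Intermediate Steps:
Z(m) = 5
c(O) = (30 + O)/(2*O) (c(O) = (30 + O)/((2*O)) = (30 + O)*(1/(2*O)) = (30 + O)/(2*O))
y(J) = J²
y(c(Z(g))) - 1*2989591 = ((½)*(30 + 5)/5)² - 1*2989591 = ((½)*(⅕)*35)² - 2989591 = (7/2)² - 2989591 = 49/4 - 2989591 = -11958315/4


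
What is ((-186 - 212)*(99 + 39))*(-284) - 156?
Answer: 15598260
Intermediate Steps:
((-186 - 212)*(99 + 39))*(-284) - 156 = -398*138*(-284) - 156 = -54924*(-284) - 156 = 15598416 - 156 = 15598260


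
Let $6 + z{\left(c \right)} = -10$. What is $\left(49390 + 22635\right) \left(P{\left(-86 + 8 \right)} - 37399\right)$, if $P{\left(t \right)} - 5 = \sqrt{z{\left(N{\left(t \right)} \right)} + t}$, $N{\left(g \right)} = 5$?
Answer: $-2693302850 + 72025 i \sqrt{94} \approx -2.6933 \cdot 10^{9} + 6.9831 \cdot 10^{5} i$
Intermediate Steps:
$z{\left(c \right)} = -16$ ($z{\left(c \right)} = -6 - 10 = -16$)
$P{\left(t \right)} = 5 + \sqrt{-16 + t}$
$\left(49390 + 22635\right) \left(P{\left(-86 + 8 \right)} - 37399\right) = \left(49390 + 22635\right) \left(\left(5 + \sqrt{-16 + \left(-86 + 8\right)}\right) - 37399\right) = 72025 \left(\left(5 + \sqrt{-16 - 78}\right) - 37399\right) = 72025 \left(\left(5 + \sqrt{-94}\right) - 37399\right) = 72025 \left(\left(5 + i \sqrt{94}\right) - 37399\right) = 72025 \left(-37394 + i \sqrt{94}\right) = -2693302850 + 72025 i \sqrt{94}$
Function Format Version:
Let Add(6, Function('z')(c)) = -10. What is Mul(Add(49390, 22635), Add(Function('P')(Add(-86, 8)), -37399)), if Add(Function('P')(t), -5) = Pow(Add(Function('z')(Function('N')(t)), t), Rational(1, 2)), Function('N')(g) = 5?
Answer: Add(-2693302850, Mul(72025, I, Pow(94, Rational(1, 2)))) ≈ Add(-2.6933e+9, Mul(6.9831e+5, I))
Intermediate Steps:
Function('z')(c) = -16 (Function('z')(c) = Add(-6, -10) = -16)
Function('P')(t) = Add(5, Pow(Add(-16, t), Rational(1, 2)))
Mul(Add(49390, 22635), Add(Function('P')(Add(-86, 8)), -37399)) = Mul(Add(49390, 22635), Add(Add(5, Pow(Add(-16, Add(-86, 8)), Rational(1, 2))), -37399)) = Mul(72025, Add(Add(5, Pow(Add(-16, -78), Rational(1, 2))), -37399)) = Mul(72025, Add(Add(5, Pow(-94, Rational(1, 2))), -37399)) = Mul(72025, Add(Add(5, Mul(I, Pow(94, Rational(1, 2)))), -37399)) = Mul(72025, Add(-37394, Mul(I, Pow(94, Rational(1, 2))))) = Add(-2693302850, Mul(72025, I, Pow(94, Rational(1, 2))))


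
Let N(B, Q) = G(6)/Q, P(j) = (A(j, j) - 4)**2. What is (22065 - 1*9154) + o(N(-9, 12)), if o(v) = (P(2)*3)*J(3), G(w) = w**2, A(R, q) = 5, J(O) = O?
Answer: 12920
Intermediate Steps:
P(j) = 1 (P(j) = (5 - 4)**2 = 1**2 = 1)
N(B, Q) = 36/Q (N(B, Q) = 6**2/Q = 36/Q)
o(v) = 9 (o(v) = (1*3)*3 = 3*3 = 9)
(22065 - 1*9154) + o(N(-9, 12)) = (22065 - 1*9154) + 9 = (22065 - 9154) + 9 = 12911 + 9 = 12920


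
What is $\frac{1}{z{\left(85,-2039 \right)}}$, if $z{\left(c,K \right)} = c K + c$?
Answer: $- \frac{1}{173230} \approx -5.7727 \cdot 10^{-6}$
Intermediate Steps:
$z{\left(c,K \right)} = c + K c$ ($z{\left(c,K \right)} = K c + c = c + K c$)
$\frac{1}{z{\left(85,-2039 \right)}} = \frac{1}{85 \left(1 - 2039\right)} = \frac{1}{85 \left(-2038\right)} = \frac{1}{-173230} = - \frac{1}{173230}$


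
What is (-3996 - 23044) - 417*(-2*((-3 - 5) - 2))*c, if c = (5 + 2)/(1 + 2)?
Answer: -46500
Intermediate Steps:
c = 7/3 ≈ 2.3333
(-3996 - 23044) - 417*(-2*((-3 - 5) - 2))*c = (-3996 - 23044) - 417*-2*((-3 - 5) - 2)*(7/3) = -27040 - 417*-2*(-8 - 2)*(7/3) = -27040 - 417*-2*(-10)*(7/3) = -27040 - 417*20*(7/3) = -27040 - 417*140/3 = -27040 - 1*19460 = -27040 - 19460 = -46500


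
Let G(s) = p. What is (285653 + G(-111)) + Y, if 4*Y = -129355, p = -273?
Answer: 1012165/4 ≈ 2.5304e+5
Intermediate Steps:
G(s) = -273
Y = -129355/4 (Y = (¼)*(-129355) = -129355/4 ≈ -32339.)
(285653 + G(-111)) + Y = (285653 - 273) - 129355/4 = 285380 - 129355/4 = 1012165/4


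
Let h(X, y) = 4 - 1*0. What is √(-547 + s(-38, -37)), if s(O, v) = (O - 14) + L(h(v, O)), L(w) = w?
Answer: I*√595 ≈ 24.393*I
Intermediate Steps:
h(X, y) = 4 (h(X, y) = 4 + 0 = 4)
s(O, v) = -10 + O (s(O, v) = (O - 14) + 4 = (-14 + O) + 4 = -10 + O)
√(-547 + s(-38, -37)) = √(-547 + (-10 - 38)) = √(-547 - 48) = √(-595) = I*√595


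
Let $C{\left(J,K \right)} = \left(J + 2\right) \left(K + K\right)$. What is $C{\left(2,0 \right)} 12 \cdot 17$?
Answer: $0$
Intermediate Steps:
$C{\left(J,K \right)} = 2 K \left(2 + J\right)$ ($C{\left(J,K \right)} = \left(2 + J\right) 2 K = 2 K \left(2 + J\right)$)
$C{\left(2,0 \right)} 12 \cdot 17 = 2 \cdot 0 \left(2 + 2\right) 12 \cdot 17 = 2 \cdot 0 \cdot 4 \cdot 12 \cdot 17 = 0 \cdot 12 \cdot 17 = 0 \cdot 17 = 0$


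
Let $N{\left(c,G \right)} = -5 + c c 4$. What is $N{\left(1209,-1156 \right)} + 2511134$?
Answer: $8357853$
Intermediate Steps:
$N{\left(c,G \right)} = -5 + 4 c^{2}$ ($N{\left(c,G \right)} = -5 + c^{2} \cdot 4 = -5 + 4 c^{2}$)
$N{\left(1209,-1156 \right)} + 2511134 = \left(-5 + 4 \cdot 1209^{2}\right) + 2511134 = \left(-5 + 4 \cdot 1461681\right) + 2511134 = \left(-5 + 5846724\right) + 2511134 = 5846719 + 2511134 = 8357853$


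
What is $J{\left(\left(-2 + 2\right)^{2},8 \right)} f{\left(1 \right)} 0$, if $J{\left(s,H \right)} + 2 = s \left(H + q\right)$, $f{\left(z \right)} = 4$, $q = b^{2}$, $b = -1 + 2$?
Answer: $0$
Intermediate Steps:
$b = 1$
$q = 1$ ($q = 1^{2} = 1$)
$J{\left(s,H \right)} = -2 + s \left(1 + H\right)$ ($J{\left(s,H \right)} = -2 + s \left(H + 1\right) = -2 + s \left(1 + H\right)$)
$J{\left(\left(-2 + 2\right)^{2},8 \right)} f{\left(1 \right)} 0 = \left(-2 + \left(-2 + 2\right)^{2} + 8 \left(-2 + 2\right)^{2}\right) 4 \cdot 0 = \left(-2 + 0^{2} + 8 \cdot 0^{2}\right) 0 = \left(-2 + 0 + 8 \cdot 0\right) 0 = \left(-2 + 0 + 0\right) 0 = \left(-2\right) 0 = 0$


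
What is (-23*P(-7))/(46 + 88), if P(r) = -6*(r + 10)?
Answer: 207/67 ≈ 3.0896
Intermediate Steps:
P(r) = -60 - 6*r (P(r) = -6*(10 + r) = -60 - 6*r)
(-23*P(-7))/(46 + 88) = (-23*(-60 - 6*(-7)))/(46 + 88) = -23*(-60 + 42)/134 = -23*(-18)*(1/134) = 414*(1/134) = 207/67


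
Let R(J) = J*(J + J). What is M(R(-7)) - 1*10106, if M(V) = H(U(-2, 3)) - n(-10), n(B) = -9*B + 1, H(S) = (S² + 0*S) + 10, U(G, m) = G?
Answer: -10183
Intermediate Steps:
R(J) = 2*J² (R(J) = J*(2*J) = 2*J²)
H(S) = 10 + S² (H(S) = (S² + 0) + 10 = S² + 10 = 10 + S²)
n(B) = 1 - 9*B
M(V) = -77 (M(V) = (10 + (-2)²) - (1 - 9*(-10)) = (10 + 4) - (1 + 90) = 14 - 1*91 = 14 - 91 = -77)
M(R(-7)) - 1*10106 = -77 - 1*10106 = -77 - 10106 = -10183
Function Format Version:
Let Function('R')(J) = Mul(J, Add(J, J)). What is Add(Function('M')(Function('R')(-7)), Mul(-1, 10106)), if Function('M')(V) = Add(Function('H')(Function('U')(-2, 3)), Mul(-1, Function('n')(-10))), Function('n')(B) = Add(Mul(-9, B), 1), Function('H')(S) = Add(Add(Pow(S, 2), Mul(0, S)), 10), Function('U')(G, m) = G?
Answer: -10183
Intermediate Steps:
Function('R')(J) = Mul(2, Pow(J, 2)) (Function('R')(J) = Mul(J, Mul(2, J)) = Mul(2, Pow(J, 2)))
Function('H')(S) = Add(10, Pow(S, 2)) (Function('H')(S) = Add(Add(Pow(S, 2), 0), 10) = Add(Pow(S, 2), 10) = Add(10, Pow(S, 2)))
Function('n')(B) = Add(1, Mul(-9, B))
Function('M')(V) = -77 (Function('M')(V) = Add(Add(10, Pow(-2, 2)), Mul(-1, Add(1, Mul(-9, -10)))) = Add(Add(10, 4), Mul(-1, Add(1, 90))) = Add(14, Mul(-1, 91)) = Add(14, -91) = -77)
Add(Function('M')(Function('R')(-7)), Mul(-1, 10106)) = Add(-77, Mul(-1, 10106)) = Add(-77, -10106) = -10183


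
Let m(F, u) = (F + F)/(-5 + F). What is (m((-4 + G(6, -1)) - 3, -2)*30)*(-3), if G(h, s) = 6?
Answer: -30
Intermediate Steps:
m(F, u) = 2*F/(-5 + F) (m(F, u) = (2*F)/(-5 + F) = 2*F/(-5 + F))
(m((-4 + G(6, -1)) - 3, -2)*30)*(-3) = ((2*((-4 + 6) - 3)/(-5 + ((-4 + 6) - 3)))*30)*(-3) = ((2*(2 - 3)/(-5 + (2 - 3)))*30)*(-3) = ((2*(-1)/(-5 - 1))*30)*(-3) = ((2*(-1)/(-6))*30)*(-3) = ((2*(-1)*(-⅙))*30)*(-3) = ((⅓)*30)*(-3) = 10*(-3) = -30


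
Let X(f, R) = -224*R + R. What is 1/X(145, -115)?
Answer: 1/25645 ≈ 3.8994e-5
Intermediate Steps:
X(f, R) = -223*R
1/X(145, -115) = 1/(-223*(-115)) = 1/25645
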